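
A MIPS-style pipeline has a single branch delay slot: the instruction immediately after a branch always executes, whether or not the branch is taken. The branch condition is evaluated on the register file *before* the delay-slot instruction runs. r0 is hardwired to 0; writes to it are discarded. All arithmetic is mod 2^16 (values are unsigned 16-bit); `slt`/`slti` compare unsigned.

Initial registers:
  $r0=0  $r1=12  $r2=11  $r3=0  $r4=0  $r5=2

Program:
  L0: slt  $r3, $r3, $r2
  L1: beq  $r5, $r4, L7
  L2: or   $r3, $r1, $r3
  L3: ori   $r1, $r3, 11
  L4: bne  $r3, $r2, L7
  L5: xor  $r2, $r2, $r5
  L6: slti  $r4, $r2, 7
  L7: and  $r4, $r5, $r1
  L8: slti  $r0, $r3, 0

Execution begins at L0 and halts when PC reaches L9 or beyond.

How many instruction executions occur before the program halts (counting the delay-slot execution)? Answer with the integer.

  step pc=0: slt  $r3, $r3, $r2  regs=(0,12,11,1,0,2)
  step pc=1: beq  $r5, $r4, L7  cond=F  regs=(0,12,11,1,0,2)
  step pc=2: or   $r3, $r1, $r3  regs=(0,12,11,13,0,2)
  step pc=3: ori   $r1, $r3, 11  regs=(0,15,11,13,0,2)
  step pc=4: bne  $r3, $r2, L7  cond=T  regs=(0,15,11,13,0,2)
  step pc=5: xor  $r2, $r2, $r5  regs=(0,15,9,13,0,2)
  step pc=7: and  $r4, $r5, $r1  regs=(0,15,9,13,2,2)
  step pc=8: slti  $r0, $r3, 0  regs=(0,15,9,13,2,2)

8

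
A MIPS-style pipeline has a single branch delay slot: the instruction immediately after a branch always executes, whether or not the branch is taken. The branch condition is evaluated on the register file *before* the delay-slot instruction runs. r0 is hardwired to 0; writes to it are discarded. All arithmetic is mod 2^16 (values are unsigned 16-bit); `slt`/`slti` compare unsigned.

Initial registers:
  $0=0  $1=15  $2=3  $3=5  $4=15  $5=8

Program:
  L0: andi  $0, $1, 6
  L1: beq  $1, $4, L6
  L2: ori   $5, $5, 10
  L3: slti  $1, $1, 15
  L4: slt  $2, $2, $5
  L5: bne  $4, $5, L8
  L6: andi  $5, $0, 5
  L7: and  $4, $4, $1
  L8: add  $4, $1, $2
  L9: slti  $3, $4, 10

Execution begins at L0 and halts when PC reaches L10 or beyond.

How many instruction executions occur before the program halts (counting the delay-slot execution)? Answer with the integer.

[0] andi  $0, $1, 6  →  {$0:0, $1:15, $2:3, $3:5, $4:15, $5:8}
[1] beq  $1, $4, L6  →  {$0:0, $1:15, $2:3, $3:5, $4:15, $5:8}  ⟨branch taken⟩
[2] ori   $5, $5, 10  →  {$0:0, $1:15, $2:3, $3:5, $4:15, $5:10}
[6] andi  $5, $0, 5  →  {$0:0, $1:15, $2:3, $3:5, $4:15, $5:0}
[7] and  $4, $4, $1  →  {$0:0, $1:15, $2:3, $3:5, $4:15, $5:0}
[8] add  $4, $1, $2  →  {$0:0, $1:15, $2:3, $3:5, $4:18, $5:0}
[9] slti  $3, $4, 10  →  {$0:0, $1:15, $2:3, $3:0, $4:18, $5:0}

7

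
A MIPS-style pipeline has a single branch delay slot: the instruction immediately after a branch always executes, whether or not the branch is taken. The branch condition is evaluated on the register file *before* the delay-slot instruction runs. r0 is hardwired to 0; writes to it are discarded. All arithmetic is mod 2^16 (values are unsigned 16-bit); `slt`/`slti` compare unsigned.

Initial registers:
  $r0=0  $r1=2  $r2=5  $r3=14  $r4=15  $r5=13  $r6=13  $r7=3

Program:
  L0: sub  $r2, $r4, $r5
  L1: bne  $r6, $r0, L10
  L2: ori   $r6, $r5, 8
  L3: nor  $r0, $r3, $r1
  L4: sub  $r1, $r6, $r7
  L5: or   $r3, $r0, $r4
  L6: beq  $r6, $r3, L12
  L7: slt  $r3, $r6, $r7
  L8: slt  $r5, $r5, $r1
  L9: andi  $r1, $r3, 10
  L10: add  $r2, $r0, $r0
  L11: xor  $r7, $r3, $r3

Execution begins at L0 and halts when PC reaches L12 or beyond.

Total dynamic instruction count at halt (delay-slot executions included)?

5

[0] sub  $r2, $r4, $r5  →  {$r0:0, $r1:2, $r2:2, $r3:14, $r4:15, $r5:13, $r6:13, $r7:3}
[1] bne  $r6, $r0, L10  →  {$r0:0, $r1:2, $r2:2, $r3:14, $r4:15, $r5:13, $r6:13, $r7:3}  ⟨branch taken⟩
[2] ori   $r6, $r5, 8  →  {$r0:0, $r1:2, $r2:2, $r3:14, $r4:15, $r5:13, $r6:13, $r7:3}
[10] add  $r2, $r0, $r0  →  {$r0:0, $r1:2, $r2:0, $r3:14, $r4:15, $r5:13, $r6:13, $r7:3}
[11] xor  $r7, $r3, $r3  →  {$r0:0, $r1:2, $r2:0, $r3:14, $r4:15, $r5:13, $r6:13, $r7:0}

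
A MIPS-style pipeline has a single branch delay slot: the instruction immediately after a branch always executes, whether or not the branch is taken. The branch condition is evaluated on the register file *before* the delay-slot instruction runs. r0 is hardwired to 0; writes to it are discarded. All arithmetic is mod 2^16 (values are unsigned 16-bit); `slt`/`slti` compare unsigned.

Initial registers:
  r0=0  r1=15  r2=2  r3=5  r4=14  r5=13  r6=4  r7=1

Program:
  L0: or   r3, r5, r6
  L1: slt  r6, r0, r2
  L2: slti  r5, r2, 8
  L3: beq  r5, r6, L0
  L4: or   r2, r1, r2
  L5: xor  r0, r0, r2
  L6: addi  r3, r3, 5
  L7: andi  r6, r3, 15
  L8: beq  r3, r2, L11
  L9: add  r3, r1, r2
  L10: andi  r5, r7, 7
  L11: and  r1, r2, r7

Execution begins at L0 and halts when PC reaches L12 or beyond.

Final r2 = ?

15

[0] or   r3, r5, r6  →  {r0:0, r1:15, r2:2, r3:13, r4:14, r5:13, r6:4, r7:1}
[1] slt  r6, r0, r2  →  {r0:0, r1:15, r2:2, r3:13, r4:14, r5:13, r6:1, r7:1}
[2] slti  r5, r2, 8  →  {r0:0, r1:15, r2:2, r3:13, r4:14, r5:1, r6:1, r7:1}
[3] beq  r5, r6, L0  →  {r0:0, r1:15, r2:2, r3:13, r4:14, r5:1, r6:1, r7:1}  ⟨branch taken⟩
[4] or   r2, r1, r2  →  {r0:0, r1:15, r2:15, r3:13, r4:14, r5:1, r6:1, r7:1}
[0] or   r3, r5, r6  →  {r0:0, r1:15, r2:15, r3:1, r4:14, r5:1, r6:1, r7:1}
[1] slt  r6, r0, r2  →  {r0:0, r1:15, r2:15, r3:1, r4:14, r5:1, r6:1, r7:1}
[2] slti  r5, r2, 8  →  {r0:0, r1:15, r2:15, r3:1, r4:14, r5:0, r6:1, r7:1}
[3] beq  r5, r6, L0  →  {r0:0, r1:15, r2:15, r3:1, r4:14, r5:0, r6:1, r7:1}  ⟨branch fallthrough⟩
[4] or   r2, r1, r2  →  {r0:0, r1:15, r2:15, r3:1, r4:14, r5:0, r6:1, r7:1}
[5] xor  r0, r0, r2  →  {r0:0, r1:15, r2:15, r3:1, r4:14, r5:0, r6:1, r7:1}
[6] addi  r3, r3, 5  →  {r0:0, r1:15, r2:15, r3:6, r4:14, r5:0, r6:1, r7:1}
[7] andi  r6, r3, 15  →  {r0:0, r1:15, r2:15, r3:6, r4:14, r5:0, r6:6, r7:1}
[8] beq  r3, r2, L11  →  {r0:0, r1:15, r2:15, r3:6, r4:14, r5:0, r6:6, r7:1}  ⟨branch fallthrough⟩
[9] add  r3, r1, r2  →  {r0:0, r1:15, r2:15, r3:30, r4:14, r5:0, r6:6, r7:1}
[10] andi  r5, r7, 7  →  {r0:0, r1:15, r2:15, r3:30, r4:14, r5:1, r6:6, r7:1}
[11] and  r1, r2, r7  →  {r0:0, r1:1, r2:15, r3:30, r4:14, r5:1, r6:6, r7:1}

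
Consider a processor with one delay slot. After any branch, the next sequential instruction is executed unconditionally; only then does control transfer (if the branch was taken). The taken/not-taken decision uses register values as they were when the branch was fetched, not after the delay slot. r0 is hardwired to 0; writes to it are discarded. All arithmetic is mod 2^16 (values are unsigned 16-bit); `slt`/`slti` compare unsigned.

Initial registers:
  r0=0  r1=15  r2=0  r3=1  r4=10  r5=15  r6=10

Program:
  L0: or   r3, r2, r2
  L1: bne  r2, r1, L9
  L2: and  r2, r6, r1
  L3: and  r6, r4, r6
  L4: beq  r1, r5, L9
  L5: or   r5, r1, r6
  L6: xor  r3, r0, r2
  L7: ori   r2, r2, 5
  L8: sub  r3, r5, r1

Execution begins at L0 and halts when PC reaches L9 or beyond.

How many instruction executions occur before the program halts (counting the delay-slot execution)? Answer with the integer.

3

[0] or   r3, r2, r2  →  {r0:0, r1:15, r2:0, r3:0, r4:10, r5:15, r6:10}
[1] bne  r2, r1, L9  →  {r0:0, r1:15, r2:0, r3:0, r4:10, r5:15, r6:10}  ⟨branch taken⟩
[2] and  r2, r6, r1  →  {r0:0, r1:15, r2:10, r3:0, r4:10, r5:15, r6:10}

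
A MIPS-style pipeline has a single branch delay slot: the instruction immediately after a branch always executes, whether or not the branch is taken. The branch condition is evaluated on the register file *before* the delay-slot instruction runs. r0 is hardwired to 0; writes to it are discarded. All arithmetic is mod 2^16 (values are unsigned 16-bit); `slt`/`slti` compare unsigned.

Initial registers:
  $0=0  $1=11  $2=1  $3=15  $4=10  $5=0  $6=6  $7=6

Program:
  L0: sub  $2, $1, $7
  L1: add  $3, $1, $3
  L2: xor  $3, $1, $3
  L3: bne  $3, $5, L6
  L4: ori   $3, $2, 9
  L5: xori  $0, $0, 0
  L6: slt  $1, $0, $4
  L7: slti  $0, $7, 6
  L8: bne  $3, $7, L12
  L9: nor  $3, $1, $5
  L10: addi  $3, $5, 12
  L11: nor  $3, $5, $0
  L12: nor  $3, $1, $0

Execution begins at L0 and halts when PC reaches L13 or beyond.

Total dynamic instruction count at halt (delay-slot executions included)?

10

  step pc=0: sub  $2, $1, $7  regs=(0,11,5,15,10,0,6,6)
  step pc=1: add  $3, $1, $3  regs=(0,11,5,26,10,0,6,6)
  step pc=2: xor  $3, $1, $3  regs=(0,11,5,17,10,0,6,6)
  step pc=3: bne  $3, $5, L6  cond=T  regs=(0,11,5,17,10,0,6,6)
  step pc=4: ori   $3, $2, 9  regs=(0,11,5,13,10,0,6,6)
  step pc=6: slt  $1, $0, $4  regs=(0,1,5,13,10,0,6,6)
  step pc=7: slti  $0, $7, 6  regs=(0,1,5,13,10,0,6,6)
  step pc=8: bne  $3, $7, L12  cond=T  regs=(0,1,5,13,10,0,6,6)
  step pc=9: nor  $3, $1, $5  regs=(0,1,5,65534,10,0,6,6)
  step pc=12: nor  $3, $1, $0  regs=(0,1,5,65534,10,0,6,6)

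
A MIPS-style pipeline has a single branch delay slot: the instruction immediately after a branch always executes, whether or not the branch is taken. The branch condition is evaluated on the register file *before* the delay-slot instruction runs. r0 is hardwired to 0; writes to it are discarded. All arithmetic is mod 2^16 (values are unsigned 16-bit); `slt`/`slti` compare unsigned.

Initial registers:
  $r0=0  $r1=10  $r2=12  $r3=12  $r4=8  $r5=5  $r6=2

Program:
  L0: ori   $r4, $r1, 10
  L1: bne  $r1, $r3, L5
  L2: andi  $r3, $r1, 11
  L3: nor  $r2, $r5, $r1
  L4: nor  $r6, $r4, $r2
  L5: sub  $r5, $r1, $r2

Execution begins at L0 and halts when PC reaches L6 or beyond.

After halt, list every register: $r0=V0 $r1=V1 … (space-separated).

[0] ori   $r4, $r1, 10  →  {$r0:0, $r1:10, $r2:12, $r3:12, $r4:10, $r5:5, $r6:2}
[1] bne  $r1, $r3, L5  →  {$r0:0, $r1:10, $r2:12, $r3:12, $r4:10, $r5:5, $r6:2}  ⟨branch taken⟩
[2] andi  $r3, $r1, 11  →  {$r0:0, $r1:10, $r2:12, $r3:10, $r4:10, $r5:5, $r6:2}
[5] sub  $r5, $r1, $r2  →  {$r0:0, $r1:10, $r2:12, $r3:10, $r4:10, $r5:65534, $r6:2}

$r0=0 $r1=10 $r2=12 $r3=10 $r4=10 $r5=65534 $r6=2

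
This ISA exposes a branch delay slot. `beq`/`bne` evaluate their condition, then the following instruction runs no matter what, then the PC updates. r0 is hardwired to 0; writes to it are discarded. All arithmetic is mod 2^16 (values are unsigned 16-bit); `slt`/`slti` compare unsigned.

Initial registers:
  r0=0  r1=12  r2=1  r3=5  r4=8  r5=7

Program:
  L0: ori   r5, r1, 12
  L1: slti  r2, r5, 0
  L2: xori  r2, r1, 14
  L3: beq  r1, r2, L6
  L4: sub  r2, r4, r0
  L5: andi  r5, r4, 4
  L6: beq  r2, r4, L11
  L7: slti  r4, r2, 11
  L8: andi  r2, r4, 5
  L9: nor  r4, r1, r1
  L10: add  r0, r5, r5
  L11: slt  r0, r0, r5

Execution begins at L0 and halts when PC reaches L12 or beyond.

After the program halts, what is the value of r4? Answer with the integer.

1

[0] ori   r5, r1, 12  →  {r0:0, r1:12, r2:1, r3:5, r4:8, r5:12}
[1] slti  r2, r5, 0  →  {r0:0, r1:12, r2:0, r3:5, r4:8, r5:12}
[2] xori  r2, r1, 14  →  {r0:0, r1:12, r2:2, r3:5, r4:8, r5:12}
[3] beq  r1, r2, L6  →  {r0:0, r1:12, r2:2, r3:5, r4:8, r5:12}  ⟨branch fallthrough⟩
[4] sub  r2, r4, r0  →  {r0:0, r1:12, r2:8, r3:5, r4:8, r5:12}
[5] andi  r5, r4, 4  →  {r0:0, r1:12, r2:8, r3:5, r4:8, r5:0}
[6] beq  r2, r4, L11  →  {r0:0, r1:12, r2:8, r3:5, r4:8, r5:0}  ⟨branch taken⟩
[7] slti  r4, r2, 11  →  {r0:0, r1:12, r2:8, r3:5, r4:1, r5:0}
[11] slt  r0, r0, r5  →  {r0:0, r1:12, r2:8, r3:5, r4:1, r5:0}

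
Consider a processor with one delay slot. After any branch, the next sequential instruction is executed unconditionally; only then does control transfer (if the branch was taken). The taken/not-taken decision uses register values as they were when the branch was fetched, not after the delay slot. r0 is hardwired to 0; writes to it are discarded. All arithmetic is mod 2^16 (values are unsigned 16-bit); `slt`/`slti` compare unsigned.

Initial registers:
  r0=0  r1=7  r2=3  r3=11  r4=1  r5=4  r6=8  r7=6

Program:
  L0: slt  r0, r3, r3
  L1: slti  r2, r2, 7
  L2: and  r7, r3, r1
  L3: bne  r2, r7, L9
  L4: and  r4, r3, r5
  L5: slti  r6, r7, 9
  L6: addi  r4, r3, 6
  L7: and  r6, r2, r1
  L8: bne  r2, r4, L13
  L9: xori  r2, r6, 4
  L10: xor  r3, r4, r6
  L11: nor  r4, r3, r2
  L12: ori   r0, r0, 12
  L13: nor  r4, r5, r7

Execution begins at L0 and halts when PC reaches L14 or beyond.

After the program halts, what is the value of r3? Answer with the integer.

8

[0] slt  r0, r3, r3  →  {r0:0, r1:7, r2:3, r3:11, r4:1, r5:4, r6:8, r7:6}
[1] slti  r2, r2, 7  →  {r0:0, r1:7, r2:1, r3:11, r4:1, r5:4, r6:8, r7:6}
[2] and  r7, r3, r1  →  {r0:0, r1:7, r2:1, r3:11, r4:1, r5:4, r6:8, r7:3}
[3] bne  r2, r7, L9  →  {r0:0, r1:7, r2:1, r3:11, r4:1, r5:4, r6:8, r7:3}  ⟨branch taken⟩
[4] and  r4, r3, r5  →  {r0:0, r1:7, r2:1, r3:11, r4:0, r5:4, r6:8, r7:3}
[9] xori  r2, r6, 4  →  {r0:0, r1:7, r2:12, r3:11, r4:0, r5:4, r6:8, r7:3}
[10] xor  r3, r4, r6  →  {r0:0, r1:7, r2:12, r3:8, r4:0, r5:4, r6:8, r7:3}
[11] nor  r4, r3, r2  →  {r0:0, r1:7, r2:12, r3:8, r4:65523, r5:4, r6:8, r7:3}
[12] ori   r0, r0, 12  →  {r0:0, r1:7, r2:12, r3:8, r4:65523, r5:4, r6:8, r7:3}
[13] nor  r4, r5, r7  →  {r0:0, r1:7, r2:12, r3:8, r4:65528, r5:4, r6:8, r7:3}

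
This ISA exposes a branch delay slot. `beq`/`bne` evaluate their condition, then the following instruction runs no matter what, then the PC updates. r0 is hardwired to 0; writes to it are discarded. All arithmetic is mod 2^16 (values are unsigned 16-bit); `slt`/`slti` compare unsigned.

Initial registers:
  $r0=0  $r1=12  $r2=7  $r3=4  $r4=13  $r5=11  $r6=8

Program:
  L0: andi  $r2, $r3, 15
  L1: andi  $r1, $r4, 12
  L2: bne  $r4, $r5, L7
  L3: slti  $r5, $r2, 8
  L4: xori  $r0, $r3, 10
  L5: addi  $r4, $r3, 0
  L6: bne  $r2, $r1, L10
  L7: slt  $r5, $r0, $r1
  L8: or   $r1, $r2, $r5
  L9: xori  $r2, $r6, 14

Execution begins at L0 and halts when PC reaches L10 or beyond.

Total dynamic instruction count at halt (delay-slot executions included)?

[0] andi  $r2, $r3, 15  →  {$r0:0, $r1:12, $r2:4, $r3:4, $r4:13, $r5:11, $r6:8}
[1] andi  $r1, $r4, 12  →  {$r0:0, $r1:12, $r2:4, $r3:4, $r4:13, $r5:11, $r6:8}
[2] bne  $r4, $r5, L7  →  {$r0:0, $r1:12, $r2:4, $r3:4, $r4:13, $r5:11, $r6:8}  ⟨branch taken⟩
[3] slti  $r5, $r2, 8  →  {$r0:0, $r1:12, $r2:4, $r3:4, $r4:13, $r5:1, $r6:8}
[7] slt  $r5, $r0, $r1  →  {$r0:0, $r1:12, $r2:4, $r3:4, $r4:13, $r5:1, $r6:8}
[8] or   $r1, $r2, $r5  →  {$r0:0, $r1:5, $r2:4, $r3:4, $r4:13, $r5:1, $r6:8}
[9] xori  $r2, $r6, 14  →  {$r0:0, $r1:5, $r2:6, $r3:4, $r4:13, $r5:1, $r6:8}

7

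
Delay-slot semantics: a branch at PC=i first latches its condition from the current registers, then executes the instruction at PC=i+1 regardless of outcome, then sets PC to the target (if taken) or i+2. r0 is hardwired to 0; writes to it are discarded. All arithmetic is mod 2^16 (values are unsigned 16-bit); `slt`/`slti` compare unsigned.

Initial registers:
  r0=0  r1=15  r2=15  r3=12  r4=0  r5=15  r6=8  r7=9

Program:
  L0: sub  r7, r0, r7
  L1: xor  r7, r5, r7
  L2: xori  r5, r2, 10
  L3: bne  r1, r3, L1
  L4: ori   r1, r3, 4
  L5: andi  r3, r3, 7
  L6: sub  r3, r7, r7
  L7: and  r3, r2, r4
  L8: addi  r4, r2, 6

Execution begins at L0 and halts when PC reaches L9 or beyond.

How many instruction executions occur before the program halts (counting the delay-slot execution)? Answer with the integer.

13

#0 sub  r7, r0, r7 ; 0/15/15/12/0/15/8/65527
#1 xor  r7, r5, r7 ; 0/15/15/12/0/15/8/65528
#2 xori  r5, r2, 10 ; 0/15/15/12/0/5/8/65528
#3 bne  r1, r3, L1 ; 0/15/15/12/0/5/8/65528 ; →target
#4 ori   r1, r3, 4 ; 0/12/15/12/0/5/8/65528
#1 xor  r7, r5, r7 ; 0/12/15/12/0/5/8/65533
#2 xori  r5, r2, 10 ; 0/12/15/12/0/5/8/65533
#3 bne  r1, r3, L1 ; 0/12/15/12/0/5/8/65533 ; →fallthru
#4 ori   r1, r3, 4 ; 0/12/15/12/0/5/8/65533
#5 andi  r3, r3, 7 ; 0/12/15/4/0/5/8/65533
#6 sub  r3, r7, r7 ; 0/12/15/0/0/5/8/65533
#7 and  r3, r2, r4 ; 0/12/15/0/0/5/8/65533
#8 addi  r4, r2, 6 ; 0/12/15/0/21/5/8/65533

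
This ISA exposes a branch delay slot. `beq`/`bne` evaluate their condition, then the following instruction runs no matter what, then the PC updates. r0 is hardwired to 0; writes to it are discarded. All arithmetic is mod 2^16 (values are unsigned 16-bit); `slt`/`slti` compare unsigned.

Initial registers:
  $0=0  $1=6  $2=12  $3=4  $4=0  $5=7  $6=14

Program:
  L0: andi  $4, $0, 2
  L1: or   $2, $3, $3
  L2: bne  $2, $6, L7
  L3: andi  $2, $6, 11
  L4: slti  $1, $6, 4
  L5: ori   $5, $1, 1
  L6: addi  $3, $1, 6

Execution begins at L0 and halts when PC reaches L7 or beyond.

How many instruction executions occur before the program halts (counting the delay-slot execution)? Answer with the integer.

  step pc=0: andi  $4, $0, 2  regs=(0,6,12,4,0,7,14)
  step pc=1: or   $2, $3, $3  regs=(0,6,4,4,0,7,14)
  step pc=2: bne  $2, $6, L7  cond=T  regs=(0,6,4,4,0,7,14)
  step pc=3: andi  $2, $6, 11  regs=(0,6,10,4,0,7,14)

4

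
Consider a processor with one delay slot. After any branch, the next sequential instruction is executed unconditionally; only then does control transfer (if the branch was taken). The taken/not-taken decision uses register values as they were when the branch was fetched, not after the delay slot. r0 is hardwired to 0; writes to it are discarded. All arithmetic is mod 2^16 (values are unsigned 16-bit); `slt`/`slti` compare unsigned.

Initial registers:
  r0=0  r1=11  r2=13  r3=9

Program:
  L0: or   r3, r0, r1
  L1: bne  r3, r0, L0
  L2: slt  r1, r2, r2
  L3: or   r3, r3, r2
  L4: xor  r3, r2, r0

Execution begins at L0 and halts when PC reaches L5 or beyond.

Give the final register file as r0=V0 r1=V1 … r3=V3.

  step pc=0: or   r3, r0, r1  regs=(0,11,13,11)
  step pc=1: bne  r3, r0, L0  cond=T  regs=(0,11,13,11)
  step pc=2: slt  r1, r2, r2  regs=(0,0,13,11)
  step pc=0: or   r3, r0, r1  regs=(0,0,13,0)
  step pc=1: bne  r3, r0, L0  cond=F  regs=(0,0,13,0)
  step pc=2: slt  r1, r2, r2  regs=(0,0,13,0)
  step pc=3: or   r3, r3, r2  regs=(0,0,13,13)
  step pc=4: xor  r3, r2, r0  regs=(0,0,13,13)

r0=0 r1=0 r2=13 r3=13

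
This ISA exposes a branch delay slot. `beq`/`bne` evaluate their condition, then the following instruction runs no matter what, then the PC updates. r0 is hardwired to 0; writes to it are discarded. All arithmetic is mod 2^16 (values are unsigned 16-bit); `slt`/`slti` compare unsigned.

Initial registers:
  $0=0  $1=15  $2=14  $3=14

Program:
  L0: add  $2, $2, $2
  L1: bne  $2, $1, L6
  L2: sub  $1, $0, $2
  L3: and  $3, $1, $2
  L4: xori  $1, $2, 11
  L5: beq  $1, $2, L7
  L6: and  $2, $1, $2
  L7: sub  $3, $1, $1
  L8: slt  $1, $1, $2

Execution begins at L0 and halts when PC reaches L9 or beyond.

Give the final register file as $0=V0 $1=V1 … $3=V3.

[0] add  $2, $2, $2  →  {$0:0, $1:15, $2:28, $3:14}
[1] bne  $2, $1, L6  →  {$0:0, $1:15, $2:28, $3:14}  ⟨branch taken⟩
[2] sub  $1, $0, $2  →  {$0:0, $1:65508, $2:28, $3:14}
[6] and  $2, $1, $2  →  {$0:0, $1:65508, $2:4, $3:14}
[7] sub  $3, $1, $1  →  {$0:0, $1:65508, $2:4, $3:0}
[8] slt  $1, $1, $2  →  {$0:0, $1:0, $2:4, $3:0}

$0=0 $1=0 $2=4 $3=0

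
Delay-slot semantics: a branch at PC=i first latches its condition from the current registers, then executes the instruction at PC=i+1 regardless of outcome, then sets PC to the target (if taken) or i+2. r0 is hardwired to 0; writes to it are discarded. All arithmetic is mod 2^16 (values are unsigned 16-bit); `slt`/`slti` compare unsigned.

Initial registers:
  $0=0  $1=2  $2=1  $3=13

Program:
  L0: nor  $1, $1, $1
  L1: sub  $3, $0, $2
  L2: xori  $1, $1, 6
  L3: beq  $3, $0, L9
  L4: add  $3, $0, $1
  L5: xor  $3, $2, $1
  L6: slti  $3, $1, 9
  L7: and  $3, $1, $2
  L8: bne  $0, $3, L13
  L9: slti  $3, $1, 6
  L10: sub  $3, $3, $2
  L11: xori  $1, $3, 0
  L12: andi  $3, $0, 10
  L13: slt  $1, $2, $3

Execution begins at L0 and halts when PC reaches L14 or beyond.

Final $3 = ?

PC=0  nor  $1, $1, $1        | $0=0 $1=65533 $2=1 $3=13
PC=1  sub  $3, $0, $2        | $0=0 $1=65533 $2=1 $3=65535
PC=2  xori  $1, $1, 6        | $0=0 $1=65531 $2=1 $3=65535
PC=3  beq  $3, $0, L9        | $0=0 $1=65531 $2=1 $3=65535  [not taken]
PC=4  add  $3, $0, $1        | $0=0 $1=65531 $2=1 $3=65531
PC=5  xor  $3, $2, $1        | $0=0 $1=65531 $2=1 $3=65530
PC=6  slti  $3, $1, 9        | $0=0 $1=65531 $2=1 $3=0
PC=7  and  $3, $1, $2        | $0=0 $1=65531 $2=1 $3=1
PC=8  bne  $0, $3, L13       | $0=0 $1=65531 $2=1 $3=1  [TAKEN]
PC=9  slti  $3, $1, 6        | $0=0 $1=65531 $2=1 $3=0
PC=13 slt  $1, $2, $3        | $0=0 $1=0 $2=1 $3=0

0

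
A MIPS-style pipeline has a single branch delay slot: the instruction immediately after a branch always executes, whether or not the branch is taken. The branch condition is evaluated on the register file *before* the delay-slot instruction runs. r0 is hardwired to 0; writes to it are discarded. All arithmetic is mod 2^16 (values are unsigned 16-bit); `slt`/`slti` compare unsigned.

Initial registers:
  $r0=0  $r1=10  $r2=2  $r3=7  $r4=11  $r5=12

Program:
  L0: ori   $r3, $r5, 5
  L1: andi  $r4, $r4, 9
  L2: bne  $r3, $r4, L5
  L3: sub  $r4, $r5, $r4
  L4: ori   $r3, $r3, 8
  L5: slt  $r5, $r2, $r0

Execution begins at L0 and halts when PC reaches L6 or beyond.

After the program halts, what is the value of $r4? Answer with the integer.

[0] ori   $r3, $r5, 5  →  {$r0:0, $r1:10, $r2:2, $r3:13, $r4:11, $r5:12}
[1] andi  $r4, $r4, 9  →  {$r0:0, $r1:10, $r2:2, $r3:13, $r4:9, $r5:12}
[2] bne  $r3, $r4, L5  →  {$r0:0, $r1:10, $r2:2, $r3:13, $r4:9, $r5:12}  ⟨branch taken⟩
[3] sub  $r4, $r5, $r4  →  {$r0:0, $r1:10, $r2:2, $r3:13, $r4:3, $r5:12}
[5] slt  $r5, $r2, $r0  →  {$r0:0, $r1:10, $r2:2, $r3:13, $r4:3, $r5:0}

3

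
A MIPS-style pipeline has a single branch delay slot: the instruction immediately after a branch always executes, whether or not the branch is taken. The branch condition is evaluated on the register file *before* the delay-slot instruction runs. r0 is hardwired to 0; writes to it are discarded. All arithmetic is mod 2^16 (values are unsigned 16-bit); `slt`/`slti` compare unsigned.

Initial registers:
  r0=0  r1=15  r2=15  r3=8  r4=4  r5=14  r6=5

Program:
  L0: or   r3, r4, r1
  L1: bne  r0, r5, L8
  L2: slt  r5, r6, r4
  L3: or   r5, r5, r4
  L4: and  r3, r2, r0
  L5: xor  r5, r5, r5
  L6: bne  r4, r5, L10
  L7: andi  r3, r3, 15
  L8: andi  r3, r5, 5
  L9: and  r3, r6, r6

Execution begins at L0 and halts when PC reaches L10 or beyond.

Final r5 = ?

0

PC=0  or   r3, r4, r1        | r0=0 r1=15 r2=15 r3=15 r4=4 r5=14 r6=5
PC=1  bne  r0, r5, L8        | r0=0 r1=15 r2=15 r3=15 r4=4 r5=14 r6=5  [TAKEN]
PC=2  slt  r5, r6, r4        | r0=0 r1=15 r2=15 r3=15 r4=4 r5=0 r6=5
PC=8  andi  r3, r5, 5        | r0=0 r1=15 r2=15 r3=0 r4=4 r5=0 r6=5
PC=9  and  r3, r6, r6        | r0=0 r1=15 r2=15 r3=5 r4=4 r5=0 r6=5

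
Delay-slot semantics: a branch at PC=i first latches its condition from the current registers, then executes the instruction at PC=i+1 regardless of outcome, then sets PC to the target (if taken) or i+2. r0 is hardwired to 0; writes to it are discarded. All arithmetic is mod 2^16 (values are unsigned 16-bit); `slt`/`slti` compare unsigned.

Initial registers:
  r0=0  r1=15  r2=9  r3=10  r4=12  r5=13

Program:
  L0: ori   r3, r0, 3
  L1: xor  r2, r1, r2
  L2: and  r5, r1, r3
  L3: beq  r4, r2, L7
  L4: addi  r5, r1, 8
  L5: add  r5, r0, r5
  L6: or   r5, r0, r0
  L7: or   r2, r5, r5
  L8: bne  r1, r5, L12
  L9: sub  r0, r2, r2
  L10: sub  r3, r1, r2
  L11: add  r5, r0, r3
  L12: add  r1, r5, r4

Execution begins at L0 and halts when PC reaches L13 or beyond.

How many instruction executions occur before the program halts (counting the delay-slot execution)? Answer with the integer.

11

[0] ori   r3, r0, 3  →  {r0:0, r1:15, r2:9, r3:3, r4:12, r5:13}
[1] xor  r2, r1, r2  →  {r0:0, r1:15, r2:6, r3:3, r4:12, r5:13}
[2] and  r5, r1, r3  →  {r0:0, r1:15, r2:6, r3:3, r4:12, r5:3}
[3] beq  r4, r2, L7  →  {r0:0, r1:15, r2:6, r3:3, r4:12, r5:3}  ⟨branch fallthrough⟩
[4] addi  r5, r1, 8  →  {r0:0, r1:15, r2:6, r3:3, r4:12, r5:23}
[5] add  r5, r0, r5  →  {r0:0, r1:15, r2:6, r3:3, r4:12, r5:23}
[6] or   r5, r0, r0  →  {r0:0, r1:15, r2:6, r3:3, r4:12, r5:0}
[7] or   r2, r5, r5  →  {r0:0, r1:15, r2:0, r3:3, r4:12, r5:0}
[8] bne  r1, r5, L12  →  {r0:0, r1:15, r2:0, r3:3, r4:12, r5:0}  ⟨branch taken⟩
[9] sub  r0, r2, r2  →  {r0:0, r1:15, r2:0, r3:3, r4:12, r5:0}
[12] add  r1, r5, r4  →  {r0:0, r1:12, r2:0, r3:3, r4:12, r5:0}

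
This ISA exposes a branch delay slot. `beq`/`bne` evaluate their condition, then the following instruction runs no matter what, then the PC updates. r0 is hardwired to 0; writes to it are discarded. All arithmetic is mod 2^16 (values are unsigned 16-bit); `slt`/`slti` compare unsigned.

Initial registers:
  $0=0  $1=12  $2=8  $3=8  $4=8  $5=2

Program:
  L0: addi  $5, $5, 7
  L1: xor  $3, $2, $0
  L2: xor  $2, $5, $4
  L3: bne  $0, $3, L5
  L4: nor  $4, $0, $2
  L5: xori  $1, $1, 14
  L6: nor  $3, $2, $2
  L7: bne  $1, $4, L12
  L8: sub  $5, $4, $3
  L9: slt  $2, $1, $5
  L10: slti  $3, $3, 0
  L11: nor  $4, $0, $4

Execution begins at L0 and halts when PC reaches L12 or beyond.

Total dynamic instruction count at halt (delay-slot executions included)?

[0] addi  $5, $5, 7  →  {$0:0, $1:12, $2:8, $3:8, $4:8, $5:9}
[1] xor  $3, $2, $0  →  {$0:0, $1:12, $2:8, $3:8, $4:8, $5:9}
[2] xor  $2, $5, $4  →  {$0:0, $1:12, $2:1, $3:8, $4:8, $5:9}
[3] bne  $0, $3, L5  →  {$0:0, $1:12, $2:1, $3:8, $4:8, $5:9}  ⟨branch taken⟩
[4] nor  $4, $0, $2  →  {$0:0, $1:12, $2:1, $3:8, $4:65534, $5:9}
[5] xori  $1, $1, 14  →  {$0:0, $1:2, $2:1, $3:8, $4:65534, $5:9}
[6] nor  $3, $2, $2  →  {$0:0, $1:2, $2:1, $3:65534, $4:65534, $5:9}
[7] bne  $1, $4, L12  →  {$0:0, $1:2, $2:1, $3:65534, $4:65534, $5:9}  ⟨branch taken⟩
[8] sub  $5, $4, $3  →  {$0:0, $1:2, $2:1, $3:65534, $4:65534, $5:0}

9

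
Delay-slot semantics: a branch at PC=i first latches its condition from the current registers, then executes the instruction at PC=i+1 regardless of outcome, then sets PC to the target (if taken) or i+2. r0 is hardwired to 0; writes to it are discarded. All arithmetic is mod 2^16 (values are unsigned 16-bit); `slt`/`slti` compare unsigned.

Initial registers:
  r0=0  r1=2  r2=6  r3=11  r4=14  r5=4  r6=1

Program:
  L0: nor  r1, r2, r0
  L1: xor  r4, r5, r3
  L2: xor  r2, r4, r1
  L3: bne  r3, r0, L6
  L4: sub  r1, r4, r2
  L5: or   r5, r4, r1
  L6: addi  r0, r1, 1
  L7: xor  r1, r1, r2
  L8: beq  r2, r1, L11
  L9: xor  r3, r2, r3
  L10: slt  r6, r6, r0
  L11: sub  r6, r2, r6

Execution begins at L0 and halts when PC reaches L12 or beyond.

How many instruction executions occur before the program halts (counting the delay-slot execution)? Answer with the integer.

PC=0  nor  r1, r2, r0        | r0=0 r1=65529 r2=6 r3=11 r4=14 r5=4 r6=1
PC=1  xor  r4, r5, r3        | r0=0 r1=65529 r2=6 r3=11 r4=15 r5=4 r6=1
PC=2  xor  r2, r4, r1        | r0=0 r1=65529 r2=65526 r3=11 r4=15 r5=4 r6=1
PC=3  bne  r3, r0, L6        | r0=0 r1=65529 r2=65526 r3=11 r4=15 r5=4 r6=1  [TAKEN]
PC=4  sub  r1, r4, r2        | r0=0 r1=25 r2=65526 r3=11 r4=15 r5=4 r6=1
PC=6  addi  r0, r1, 1        | r0=0 r1=25 r2=65526 r3=11 r4=15 r5=4 r6=1
PC=7  xor  r1, r1, r2        | r0=0 r1=65519 r2=65526 r3=11 r4=15 r5=4 r6=1
PC=8  beq  r2, r1, L11       | r0=0 r1=65519 r2=65526 r3=11 r4=15 r5=4 r6=1  [not taken]
PC=9  xor  r3, r2, r3        | r0=0 r1=65519 r2=65526 r3=65533 r4=15 r5=4 r6=1
PC=10 slt  r6, r6, r0        | r0=0 r1=65519 r2=65526 r3=65533 r4=15 r5=4 r6=0
PC=11 sub  r6, r2, r6        | r0=0 r1=65519 r2=65526 r3=65533 r4=15 r5=4 r6=65526

11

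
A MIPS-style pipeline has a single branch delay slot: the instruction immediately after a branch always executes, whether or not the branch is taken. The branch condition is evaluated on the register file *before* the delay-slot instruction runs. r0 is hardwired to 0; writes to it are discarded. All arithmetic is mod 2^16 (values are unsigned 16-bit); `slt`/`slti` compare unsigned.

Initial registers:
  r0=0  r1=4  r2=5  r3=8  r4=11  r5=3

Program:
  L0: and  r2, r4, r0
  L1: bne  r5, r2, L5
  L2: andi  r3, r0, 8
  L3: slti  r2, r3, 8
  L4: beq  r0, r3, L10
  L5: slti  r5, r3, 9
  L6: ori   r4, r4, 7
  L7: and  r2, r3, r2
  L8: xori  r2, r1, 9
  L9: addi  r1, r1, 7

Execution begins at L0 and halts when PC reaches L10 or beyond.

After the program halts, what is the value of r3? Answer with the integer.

[0] and  r2, r4, r0  →  {r0:0, r1:4, r2:0, r3:8, r4:11, r5:3}
[1] bne  r5, r2, L5  →  {r0:0, r1:4, r2:0, r3:8, r4:11, r5:3}  ⟨branch taken⟩
[2] andi  r3, r0, 8  →  {r0:0, r1:4, r2:0, r3:0, r4:11, r5:3}
[5] slti  r5, r3, 9  →  {r0:0, r1:4, r2:0, r3:0, r4:11, r5:1}
[6] ori   r4, r4, 7  →  {r0:0, r1:4, r2:0, r3:0, r4:15, r5:1}
[7] and  r2, r3, r2  →  {r0:0, r1:4, r2:0, r3:0, r4:15, r5:1}
[8] xori  r2, r1, 9  →  {r0:0, r1:4, r2:13, r3:0, r4:15, r5:1}
[9] addi  r1, r1, 7  →  {r0:0, r1:11, r2:13, r3:0, r4:15, r5:1}

0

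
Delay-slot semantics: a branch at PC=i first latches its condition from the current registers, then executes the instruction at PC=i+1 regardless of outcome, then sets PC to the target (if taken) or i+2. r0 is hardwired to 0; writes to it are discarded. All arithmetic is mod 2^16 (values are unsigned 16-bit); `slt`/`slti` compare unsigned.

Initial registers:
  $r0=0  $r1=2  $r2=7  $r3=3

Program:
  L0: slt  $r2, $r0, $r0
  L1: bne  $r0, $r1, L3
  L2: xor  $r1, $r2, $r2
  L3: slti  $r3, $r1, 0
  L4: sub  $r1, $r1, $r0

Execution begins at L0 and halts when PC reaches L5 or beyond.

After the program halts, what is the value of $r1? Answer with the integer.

0

[0] slt  $r2, $r0, $r0  →  {$r0:0, $r1:2, $r2:0, $r3:3}
[1] bne  $r0, $r1, L3  →  {$r0:0, $r1:2, $r2:0, $r3:3}  ⟨branch taken⟩
[2] xor  $r1, $r2, $r2  →  {$r0:0, $r1:0, $r2:0, $r3:3}
[3] slti  $r3, $r1, 0  →  {$r0:0, $r1:0, $r2:0, $r3:0}
[4] sub  $r1, $r1, $r0  →  {$r0:0, $r1:0, $r2:0, $r3:0}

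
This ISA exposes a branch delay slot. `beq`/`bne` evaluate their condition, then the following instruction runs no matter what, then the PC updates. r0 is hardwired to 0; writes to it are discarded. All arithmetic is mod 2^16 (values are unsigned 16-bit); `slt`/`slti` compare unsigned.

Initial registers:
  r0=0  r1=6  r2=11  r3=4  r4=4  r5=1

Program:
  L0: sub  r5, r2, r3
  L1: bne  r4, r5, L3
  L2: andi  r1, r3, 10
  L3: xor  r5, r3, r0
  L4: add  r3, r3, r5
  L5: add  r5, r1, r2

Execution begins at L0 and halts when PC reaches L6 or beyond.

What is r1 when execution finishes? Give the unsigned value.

PC=0  sub  r5, r2, r3        | r0=0 r1=6 r2=11 r3=4 r4=4 r5=7
PC=1  bne  r4, r5, L3        | r0=0 r1=6 r2=11 r3=4 r4=4 r5=7  [TAKEN]
PC=2  andi  r1, r3, 10       | r0=0 r1=0 r2=11 r3=4 r4=4 r5=7
PC=3  xor  r5, r3, r0        | r0=0 r1=0 r2=11 r3=4 r4=4 r5=4
PC=4  add  r3, r3, r5        | r0=0 r1=0 r2=11 r3=8 r4=4 r5=4
PC=5  add  r5, r1, r2        | r0=0 r1=0 r2=11 r3=8 r4=4 r5=11

0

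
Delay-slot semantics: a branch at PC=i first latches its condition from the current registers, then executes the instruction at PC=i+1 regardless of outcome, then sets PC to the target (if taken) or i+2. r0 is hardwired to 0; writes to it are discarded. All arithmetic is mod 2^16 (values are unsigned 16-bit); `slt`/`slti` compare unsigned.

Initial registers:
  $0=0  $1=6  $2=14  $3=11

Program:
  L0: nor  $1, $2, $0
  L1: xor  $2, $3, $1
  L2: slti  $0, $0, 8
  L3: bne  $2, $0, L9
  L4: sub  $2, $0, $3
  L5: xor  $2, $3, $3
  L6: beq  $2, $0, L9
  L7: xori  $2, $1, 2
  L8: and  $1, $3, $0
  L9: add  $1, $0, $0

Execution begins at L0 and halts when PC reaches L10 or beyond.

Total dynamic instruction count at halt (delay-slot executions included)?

  step pc=0: nor  $1, $2, $0  regs=(0,65521,14,11)
  step pc=1: xor  $2, $3, $1  regs=(0,65521,65530,11)
  step pc=2: slti  $0, $0, 8  regs=(0,65521,65530,11)
  step pc=3: bne  $2, $0, L9  cond=T  regs=(0,65521,65530,11)
  step pc=4: sub  $2, $0, $3  regs=(0,65521,65525,11)
  step pc=9: add  $1, $0, $0  regs=(0,0,65525,11)

6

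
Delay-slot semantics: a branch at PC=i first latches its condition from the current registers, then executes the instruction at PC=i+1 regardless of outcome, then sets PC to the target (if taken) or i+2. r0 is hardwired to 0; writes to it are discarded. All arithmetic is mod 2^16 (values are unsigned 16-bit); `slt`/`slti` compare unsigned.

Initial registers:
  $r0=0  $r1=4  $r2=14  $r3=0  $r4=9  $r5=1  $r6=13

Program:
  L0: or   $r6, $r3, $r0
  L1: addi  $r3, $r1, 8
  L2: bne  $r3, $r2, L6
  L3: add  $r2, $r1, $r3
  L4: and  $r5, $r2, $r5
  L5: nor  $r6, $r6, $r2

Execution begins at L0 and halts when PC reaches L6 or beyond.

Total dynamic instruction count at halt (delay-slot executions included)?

[0] or   $r6, $r3, $r0  →  {$r0:0, $r1:4, $r2:14, $r3:0, $r4:9, $r5:1, $r6:0}
[1] addi  $r3, $r1, 8  →  {$r0:0, $r1:4, $r2:14, $r3:12, $r4:9, $r5:1, $r6:0}
[2] bne  $r3, $r2, L6  →  {$r0:0, $r1:4, $r2:14, $r3:12, $r4:9, $r5:1, $r6:0}  ⟨branch taken⟩
[3] add  $r2, $r1, $r3  →  {$r0:0, $r1:4, $r2:16, $r3:12, $r4:9, $r5:1, $r6:0}

4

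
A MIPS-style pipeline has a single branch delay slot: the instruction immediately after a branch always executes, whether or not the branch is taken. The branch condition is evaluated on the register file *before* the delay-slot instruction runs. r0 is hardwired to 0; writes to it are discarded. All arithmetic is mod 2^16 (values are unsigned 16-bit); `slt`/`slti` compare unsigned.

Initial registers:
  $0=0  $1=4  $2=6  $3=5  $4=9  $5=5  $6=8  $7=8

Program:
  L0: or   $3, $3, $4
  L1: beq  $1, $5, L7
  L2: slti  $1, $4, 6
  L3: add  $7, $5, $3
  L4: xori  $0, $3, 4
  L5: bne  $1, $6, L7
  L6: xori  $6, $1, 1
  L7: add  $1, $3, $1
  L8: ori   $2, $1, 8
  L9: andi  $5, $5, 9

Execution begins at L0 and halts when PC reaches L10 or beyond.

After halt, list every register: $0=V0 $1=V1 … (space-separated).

#0 or   $3, $3, $4 ; 0/4/6/13/9/5/8/8
#1 beq  $1, $5, L7 ; 0/4/6/13/9/5/8/8 ; →fallthru
#2 slti  $1, $4, 6 ; 0/0/6/13/9/5/8/8
#3 add  $7, $5, $3 ; 0/0/6/13/9/5/8/18
#4 xori  $0, $3, 4 ; 0/0/6/13/9/5/8/18
#5 bne  $1, $6, L7 ; 0/0/6/13/9/5/8/18 ; →target
#6 xori  $6, $1, 1 ; 0/0/6/13/9/5/1/18
#7 add  $1, $3, $1 ; 0/13/6/13/9/5/1/18
#8 ori   $2, $1, 8 ; 0/13/13/13/9/5/1/18
#9 andi  $5, $5, 9 ; 0/13/13/13/9/1/1/18

$0=0 $1=13 $2=13 $3=13 $4=9 $5=1 $6=1 $7=18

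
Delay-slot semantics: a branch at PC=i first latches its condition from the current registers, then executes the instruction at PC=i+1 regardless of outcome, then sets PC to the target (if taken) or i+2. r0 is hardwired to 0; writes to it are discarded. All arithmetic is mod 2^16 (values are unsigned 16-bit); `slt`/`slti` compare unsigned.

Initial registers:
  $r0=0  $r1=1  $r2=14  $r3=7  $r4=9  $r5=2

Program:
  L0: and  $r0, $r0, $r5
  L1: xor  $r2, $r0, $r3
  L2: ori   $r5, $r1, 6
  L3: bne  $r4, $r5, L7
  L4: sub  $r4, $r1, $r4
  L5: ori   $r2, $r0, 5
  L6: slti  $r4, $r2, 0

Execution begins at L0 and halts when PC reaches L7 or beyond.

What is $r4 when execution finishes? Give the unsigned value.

65528

#0 and  $r0, $r0, $r5 ; 0/1/14/7/9/2
#1 xor  $r2, $r0, $r3 ; 0/1/7/7/9/2
#2 ori   $r5, $r1, 6 ; 0/1/7/7/9/7
#3 bne  $r4, $r5, L7 ; 0/1/7/7/9/7 ; →target
#4 sub  $r4, $r1, $r4 ; 0/1/7/7/65528/7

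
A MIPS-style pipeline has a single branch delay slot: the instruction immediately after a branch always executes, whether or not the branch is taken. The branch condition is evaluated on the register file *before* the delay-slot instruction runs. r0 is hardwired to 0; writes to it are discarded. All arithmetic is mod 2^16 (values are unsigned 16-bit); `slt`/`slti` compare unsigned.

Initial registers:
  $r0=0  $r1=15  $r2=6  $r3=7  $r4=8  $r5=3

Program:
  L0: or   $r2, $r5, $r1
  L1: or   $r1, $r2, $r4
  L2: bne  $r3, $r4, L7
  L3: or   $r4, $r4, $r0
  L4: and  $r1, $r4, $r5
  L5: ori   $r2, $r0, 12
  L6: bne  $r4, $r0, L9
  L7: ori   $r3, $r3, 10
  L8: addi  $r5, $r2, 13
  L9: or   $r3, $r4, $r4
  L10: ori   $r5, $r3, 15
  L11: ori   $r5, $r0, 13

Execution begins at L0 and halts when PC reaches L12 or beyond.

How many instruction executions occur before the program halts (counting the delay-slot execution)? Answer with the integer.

#0 or   $r2, $r5, $r1 ; 0/15/15/7/8/3
#1 or   $r1, $r2, $r4 ; 0/15/15/7/8/3
#2 bne  $r3, $r4, L7 ; 0/15/15/7/8/3 ; →target
#3 or   $r4, $r4, $r0 ; 0/15/15/7/8/3
#7 ori   $r3, $r3, 10 ; 0/15/15/15/8/3
#8 addi  $r5, $r2, 13 ; 0/15/15/15/8/28
#9 or   $r3, $r4, $r4 ; 0/15/15/8/8/28
#10 ori   $r5, $r3, 15 ; 0/15/15/8/8/15
#11 ori   $r5, $r0, 13 ; 0/15/15/8/8/13

9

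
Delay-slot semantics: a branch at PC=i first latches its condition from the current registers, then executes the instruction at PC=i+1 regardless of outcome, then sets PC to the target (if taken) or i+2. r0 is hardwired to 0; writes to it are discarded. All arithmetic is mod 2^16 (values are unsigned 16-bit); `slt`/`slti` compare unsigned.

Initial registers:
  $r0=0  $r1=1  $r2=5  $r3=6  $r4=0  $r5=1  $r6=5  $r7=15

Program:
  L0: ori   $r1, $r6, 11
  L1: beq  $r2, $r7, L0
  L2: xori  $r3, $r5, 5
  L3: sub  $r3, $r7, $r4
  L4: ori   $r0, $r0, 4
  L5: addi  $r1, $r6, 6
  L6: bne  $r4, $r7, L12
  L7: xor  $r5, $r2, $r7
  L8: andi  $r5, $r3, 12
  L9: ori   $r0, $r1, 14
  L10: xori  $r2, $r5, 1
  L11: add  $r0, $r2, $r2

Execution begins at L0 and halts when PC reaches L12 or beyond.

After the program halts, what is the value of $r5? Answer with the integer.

#0 ori   $r1, $r6, 11 ; 0/15/5/6/0/1/5/15
#1 beq  $r2, $r7, L0 ; 0/15/5/6/0/1/5/15 ; →fallthru
#2 xori  $r3, $r5, 5 ; 0/15/5/4/0/1/5/15
#3 sub  $r3, $r7, $r4 ; 0/15/5/15/0/1/5/15
#4 ori   $r0, $r0, 4 ; 0/15/5/15/0/1/5/15
#5 addi  $r1, $r6, 6 ; 0/11/5/15/0/1/5/15
#6 bne  $r4, $r7, L12 ; 0/11/5/15/0/1/5/15 ; →target
#7 xor  $r5, $r2, $r7 ; 0/11/5/15/0/10/5/15

10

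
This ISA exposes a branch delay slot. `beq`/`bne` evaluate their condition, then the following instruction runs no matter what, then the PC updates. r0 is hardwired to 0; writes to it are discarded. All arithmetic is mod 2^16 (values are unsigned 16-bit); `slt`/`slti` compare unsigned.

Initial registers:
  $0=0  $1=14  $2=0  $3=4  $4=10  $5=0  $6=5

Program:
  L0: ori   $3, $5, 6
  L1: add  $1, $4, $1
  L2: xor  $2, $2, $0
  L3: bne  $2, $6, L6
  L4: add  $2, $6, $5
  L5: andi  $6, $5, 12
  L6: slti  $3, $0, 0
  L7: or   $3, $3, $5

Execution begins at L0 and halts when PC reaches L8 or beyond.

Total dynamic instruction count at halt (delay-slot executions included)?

#0 ori   $3, $5, 6 ; 0/14/0/6/10/0/5
#1 add  $1, $4, $1 ; 0/24/0/6/10/0/5
#2 xor  $2, $2, $0 ; 0/24/0/6/10/0/5
#3 bne  $2, $6, L6 ; 0/24/0/6/10/0/5 ; →target
#4 add  $2, $6, $5 ; 0/24/5/6/10/0/5
#6 slti  $3, $0, 0 ; 0/24/5/0/10/0/5
#7 or   $3, $3, $5 ; 0/24/5/0/10/0/5

7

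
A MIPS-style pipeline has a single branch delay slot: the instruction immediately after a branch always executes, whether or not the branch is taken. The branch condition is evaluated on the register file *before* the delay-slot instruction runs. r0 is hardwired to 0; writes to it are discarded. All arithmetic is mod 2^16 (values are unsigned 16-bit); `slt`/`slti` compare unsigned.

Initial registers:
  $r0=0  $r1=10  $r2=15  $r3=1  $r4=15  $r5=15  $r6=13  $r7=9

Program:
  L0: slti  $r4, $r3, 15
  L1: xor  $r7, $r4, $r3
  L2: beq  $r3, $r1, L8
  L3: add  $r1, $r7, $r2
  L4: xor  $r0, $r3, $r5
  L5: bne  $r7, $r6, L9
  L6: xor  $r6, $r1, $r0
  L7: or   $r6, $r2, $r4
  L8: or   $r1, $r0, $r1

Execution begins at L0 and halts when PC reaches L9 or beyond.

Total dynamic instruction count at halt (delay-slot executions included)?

#0 slti  $r4, $r3, 15 ; 0/10/15/1/1/15/13/9
#1 xor  $r7, $r4, $r3 ; 0/10/15/1/1/15/13/0
#2 beq  $r3, $r1, L8 ; 0/10/15/1/1/15/13/0 ; →fallthru
#3 add  $r1, $r7, $r2 ; 0/15/15/1/1/15/13/0
#4 xor  $r0, $r3, $r5 ; 0/15/15/1/1/15/13/0
#5 bne  $r7, $r6, L9 ; 0/15/15/1/1/15/13/0 ; →target
#6 xor  $r6, $r1, $r0 ; 0/15/15/1/1/15/15/0

7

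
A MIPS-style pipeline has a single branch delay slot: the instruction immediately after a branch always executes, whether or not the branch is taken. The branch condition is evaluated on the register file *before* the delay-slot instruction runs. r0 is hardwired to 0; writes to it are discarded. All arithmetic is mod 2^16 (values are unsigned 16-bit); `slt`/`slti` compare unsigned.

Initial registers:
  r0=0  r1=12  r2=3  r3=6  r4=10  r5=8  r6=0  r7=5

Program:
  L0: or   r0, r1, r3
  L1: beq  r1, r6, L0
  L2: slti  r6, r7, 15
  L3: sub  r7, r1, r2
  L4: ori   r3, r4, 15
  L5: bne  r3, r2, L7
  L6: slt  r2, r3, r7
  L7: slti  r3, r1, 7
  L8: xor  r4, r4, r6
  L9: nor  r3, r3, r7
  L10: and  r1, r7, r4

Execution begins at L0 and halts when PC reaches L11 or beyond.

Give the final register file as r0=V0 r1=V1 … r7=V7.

  step pc=0: or   r0, r1, r3  regs=(0,12,3,6,10,8,0,5)
  step pc=1: beq  r1, r6, L0  cond=F  regs=(0,12,3,6,10,8,0,5)
  step pc=2: slti  r6, r7, 15  regs=(0,12,3,6,10,8,1,5)
  step pc=3: sub  r7, r1, r2  regs=(0,12,3,6,10,8,1,9)
  step pc=4: ori   r3, r4, 15  regs=(0,12,3,15,10,8,1,9)
  step pc=5: bne  r3, r2, L7  cond=T  regs=(0,12,3,15,10,8,1,9)
  step pc=6: slt  r2, r3, r7  regs=(0,12,0,15,10,8,1,9)
  step pc=7: slti  r3, r1, 7  regs=(0,12,0,0,10,8,1,9)
  step pc=8: xor  r4, r4, r6  regs=(0,12,0,0,11,8,1,9)
  step pc=9: nor  r3, r3, r7  regs=(0,12,0,65526,11,8,1,9)
  step pc=10: and  r1, r7, r4  regs=(0,9,0,65526,11,8,1,9)

r0=0 r1=9 r2=0 r3=65526 r4=11 r5=8 r6=1 r7=9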